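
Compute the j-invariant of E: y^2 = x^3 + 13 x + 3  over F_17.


Delta = -16(4 a^3 + 27 b^2) mod 17 = 4
-1728 * (4 a)^3 = -1728 * (4*13)^3 mod 17 = 6
j = 6 * 4^(-1) mod 17 = 10

j = 10 (mod 17)


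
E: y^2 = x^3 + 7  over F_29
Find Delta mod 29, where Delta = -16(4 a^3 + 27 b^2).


4 a^3 + 27 b^2 = 4*0^3 + 27*7^2 = 0 + 1323 = 1323
Delta = -16 * (1323) = -21168
Delta mod 29 = 2

Delta = 2 (mod 29)


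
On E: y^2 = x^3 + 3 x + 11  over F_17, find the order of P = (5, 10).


Compute successive multiples of P until we hit O:
  1P = (5, 10)
  2P = (3, 8)
  3P = (10, 2)
  4P = (10, 15)
  5P = (3, 9)
  6P = (5, 7)
  7P = O

ord(P) = 7


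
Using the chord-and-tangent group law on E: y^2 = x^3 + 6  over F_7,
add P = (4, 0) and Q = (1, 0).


P != Q, so use the chord formula.
s = (y2 - y1) / (x2 - x1) = (0) / (4) mod 7 = 0
x3 = s^2 - x1 - x2 mod 7 = 0^2 - 4 - 1 = 2
y3 = s (x1 - x3) - y1 mod 7 = 0 * (4 - 2) - 0 = 0

P + Q = (2, 0)


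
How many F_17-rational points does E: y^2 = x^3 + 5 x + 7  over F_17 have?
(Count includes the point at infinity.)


For each x in F_17, count y with y^2 = x^3 + 5 x + 7 mod 17:
  x = 1: RHS = 13, y in [8, 9]  -> 2 point(s)
  x = 2: RHS = 8, y in [5, 12]  -> 2 point(s)
  x = 3: RHS = 15, y in [7, 10]  -> 2 point(s)
  x = 5: RHS = 4, y in [2, 15]  -> 2 point(s)
  x = 6: RHS = 15, y in [7, 10]  -> 2 point(s)
  x = 8: RHS = 15, y in [7, 10]  -> 2 point(s)
  x = 9: RHS = 16, y in [4, 13]  -> 2 point(s)
  x = 11: RHS = 16, y in [4, 13]  -> 2 point(s)
  x = 13: RHS = 8, y in [5, 12]  -> 2 point(s)
  x = 14: RHS = 16, y in [4, 13]  -> 2 point(s)
  x = 16: RHS = 1, y in [1, 16]  -> 2 point(s)
Affine points: 22. Add the point at infinity: total = 23.

#E(F_17) = 23


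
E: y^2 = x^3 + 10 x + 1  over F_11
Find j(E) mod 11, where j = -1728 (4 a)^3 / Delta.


Delta = -16(4 a^3 + 27 b^2) mod 11 = 6
-1728 * (4 a)^3 = -1728 * (4*10)^3 mod 11 = 9
j = 9 * 6^(-1) mod 11 = 7

j = 7 (mod 11)


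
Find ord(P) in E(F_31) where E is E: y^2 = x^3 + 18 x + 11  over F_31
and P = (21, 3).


Compute successive multiples of P until we hit O:
  1P = (21, 3)
  2P = (8, 4)
  3P = (22, 9)
  4P = (24, 10)
  5P = (19, 12)
  6P = (19, 19)
  7P = (24, 21)
  8P = (22, 22)
  ... (continuing to 11P)
  11P = O

ord(P) = 11


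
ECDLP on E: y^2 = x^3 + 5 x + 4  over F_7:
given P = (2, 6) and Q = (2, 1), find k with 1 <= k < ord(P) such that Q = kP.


Enumerate multiples of P until we hit Q = (2, 1):
  1P = (2, 6)
  2P = (0, 5)
  3P = (0, 2)
  4P = (2, 1)
Match found at i = 4.

k = 4


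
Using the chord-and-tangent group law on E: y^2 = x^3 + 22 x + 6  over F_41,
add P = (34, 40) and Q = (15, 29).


P != Q, so use the chord formula.
s = (y2 - y1) / (x2 - x1) = (30) / (22) mod 41 = 20
x3 = s^2 - x1 - x2 mod 41 = 20^2 - 34 - 15 = 23
y3 = s (x1 - x3) - y1 mod 41 = 20 * (34 - 23) - 40 = 16

P + Q = (23, 16)


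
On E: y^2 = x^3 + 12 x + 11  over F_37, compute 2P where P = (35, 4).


Doubling: s = (3 x1^2 + a) / (2 y1)
s = (3*35^2 + 12) / (2*4) mod 37 = 3
x3 = s^2 - 2 x1 mod 37 = 3^2 - 2*35 = 13
y3 = s (x1 - x3) - y1 mod 37 = 3 * (35 - 13) - 4 = 25

2P = (13, 25)


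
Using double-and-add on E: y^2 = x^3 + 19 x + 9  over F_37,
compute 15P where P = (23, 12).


k = 15 = 1111_2 (binary, LSB first: 1111)
Double-and-add from P = (23, 12):
  bit 0 = 1: acc = O + (23, 12) = (23, 12)
  bit 1 = 1: acc = (23, 12) + (7, 35) = (28, 16)
  bit 2 = 1: acc = (28, 16) + (34, 31) = (9, 13)
  bit 3 = 1: acc = (9, 13) + (32, 23) = (32, 14)

15P = (32, 14)


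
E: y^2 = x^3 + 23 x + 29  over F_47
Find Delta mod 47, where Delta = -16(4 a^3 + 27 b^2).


4 a^3 + 27 b^2 = 4*23^3 + 27*29^2 = 48668 + 22707 = 71375
Delta = -16 * (71375) = -1142000
Delta mod 47 = 6

Delta = 6 (mod 47)


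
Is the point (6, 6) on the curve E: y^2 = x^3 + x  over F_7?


Check whether y^2 = x^3 + 1 x + 0 (mod 7) for (x, y) = (6, 6).
LHS: y^2 = 6^2 mod 7 = 1
RHS: x^3 + 1 x + 0 = 6^3 + 1*6 + 0 mod 7 = 5
LHS != RHS

No, not on the curve


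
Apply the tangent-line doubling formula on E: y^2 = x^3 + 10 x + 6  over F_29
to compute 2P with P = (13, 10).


Doubling: s = (3 x1^2 + a) / (2 y1)
s = (3*13^2 + 10) / (2*10) mod 29 = 7
x3 = s^2 - 2 x1 mod 29 = 7^2 - 2*13 = 23
y3 = s (x1 - x3) - y1 mod 29 = 7 * (13 - 23) - 10 = 7

2P = (23, 7)


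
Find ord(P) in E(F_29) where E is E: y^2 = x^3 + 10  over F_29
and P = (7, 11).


Compute successive multiples of P until we hit O:
  1P = (7, 11)
  2P = (21, 22)
  3P = (21, 7)
  4P = (7, 18)
  5P = O

ord(P) = 5


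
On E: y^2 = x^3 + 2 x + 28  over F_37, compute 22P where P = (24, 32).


k = 22 = 10110_2 (binary, LSB first: 01101)
Double-and-add from P = (24, 32):
  bit 0 = 0: acc unchanged = O
  bit 1 = 1: acc = O + (22, 29) = (22, 29)
  bit 2 = 1: acc = (22, 29) + (2, 22) = (6, 21)
  bit 3 = 0: acc unchanged = (6, 21)
  bit 4 = 1: acc = (6, 21) + (4, 10) = (11, 7)

22P = (11, 7)


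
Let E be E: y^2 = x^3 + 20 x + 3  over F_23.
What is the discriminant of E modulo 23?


4 a^3 + 27 b^2 = 4*20^3 + 27*3^2 = 32000 + 243 = 32243
Delta = -16 * (32243) = -515888
Delta mod 23 = 2

Delta = 2 (mod 23)


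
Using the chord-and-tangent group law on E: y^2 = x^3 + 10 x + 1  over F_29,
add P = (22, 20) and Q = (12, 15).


P != Q, so use the chord formula.
s = (y2 - y1) / (x2 - x1) = (24) / (19) mod 29 = 15
x3 = s^2 - x1 - x2 mod 29 = 15^2 - 22 - 12 = 17
y3 = s (x1 - x3) - y1 mod 29 = 15 * (22 - 17) - 20 = 26

P + Q = (17, 26)


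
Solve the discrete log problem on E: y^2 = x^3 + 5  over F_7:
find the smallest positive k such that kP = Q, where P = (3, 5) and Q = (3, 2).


Enumerate multiples of P until we hit Q = (3, 2):
  1P = (3, 5)
  2P = (5, 5)
  3P = (6, 2)
  4P = (6, 5)
  5P = (5, 2)
  6P = (3, 2)
Match found at i = 6.

k = 6


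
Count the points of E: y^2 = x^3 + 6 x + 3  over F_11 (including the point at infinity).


For each x in F_11, count y with y^2 = x^3 + 6 x + 3 mod 11:
  x = 0: RHS = 3, y in [5, 6]  -> 2 point(s)
  x = 2: RHS = 1, y in [1, 10]  -> 2 point(s)
  x = 3: RHS = 4, y in [2, 9]  -> 2 point(s)
  x = 4: RHS = 3, y in [5, 6]  -> 2 point(s)
  x = 5: RHS = 4, y in [2, 9]  -> 2 point(s)
  x = 7: RHS = 3, y in [5, 6]  -> 2 point(s)
  x = 9: RHS = 5, y in [4, 7]  -> 2 point(s)
Affine points: 14. Add the point at infinity: total = 15.

#E(F_11) = 15


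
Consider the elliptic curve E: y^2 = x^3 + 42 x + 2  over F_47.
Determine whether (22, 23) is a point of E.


Check whether y^2 = x^3 + 42 x + 2 (mod 47) for (x, y) = (22, 23).
LHS: y^2 = 23^2 mod 47 = 12
RHS: x^3 + 42 x + 2 = 22^3 + 42*22 + 2 mod 47 = 12
LHS = RHS

Yes, on the curve


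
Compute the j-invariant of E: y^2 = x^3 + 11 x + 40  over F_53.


Delta = -16(4 a^3 + 27 b^2) mod 53 = 13
-1728 * (4 a)^3 = -1728 * (4*11)^3 mod 53 = 8
j = 8 * 13^(-1) mod 53 = 21

j = 21 (mod 53)


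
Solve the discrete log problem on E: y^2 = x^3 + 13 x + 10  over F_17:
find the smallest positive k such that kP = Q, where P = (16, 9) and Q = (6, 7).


Enumerate multiples of P until we hit Q = (6, 7):
  1P = (16, 9)
  2P = (3, 12)
  3P = (6, 7)
Match found at i = 3.

k = 3


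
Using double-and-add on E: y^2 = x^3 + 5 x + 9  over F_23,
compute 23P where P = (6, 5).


k = 23 = 10111_2 (binary, LSB first: 11101)
Double-and-add from P = (6, 5):
  bit 0 = 1: acc = O + (6, 5) = (6, 5)
  bit 1 = 1: acc = (6, 5) + (0, 3) = (12, 16)
  bit 2 = 1: acc = (12, 16) + (9, 1) = (4, 1)
  bit 3 = 0: acc unchanged = (4, 1)
  bit 4 = 1: acc = (4, 1) + (2, 2) = (0, 20)

23P = (0, 20)


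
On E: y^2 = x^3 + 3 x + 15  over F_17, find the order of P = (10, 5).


Compute successive multiples of P until we hit O:
  1P = (10, 5)
  2P = (1, 11)
  3P = (14, 9)
  4P = (11, 11)
  5P = (15, 16)
  6P = (5, 6)
  7P = (0, 10)
  8P = (3, 0)
  ... (continuing to 16P)
  16P = O

ord(P) = 16


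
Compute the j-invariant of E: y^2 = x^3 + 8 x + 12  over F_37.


Delta = -16(4 a^3 + 27 b^2) mod 37 = 3
-1728 * (4 a)^3 = -1728 * (4*8)^3 mod 37 = 31
j = 31 * 3^(-1) mod 37 = 35

j = 35 (mod 37)


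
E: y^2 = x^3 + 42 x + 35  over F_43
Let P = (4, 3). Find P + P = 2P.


Doubling: s = (3 x1^2 + a) / (2 y1)
s = (3*4^2 + 42) / (2*3) mod 43 = 15
x3 = s^2 - 2 x1 mod 43 = 15^2 - 2*4 = 2
y3 = s (x1 - x3) - y1 mod 43 = 15 * (4 - 2) - 3 = 27

2P = (2, 27)


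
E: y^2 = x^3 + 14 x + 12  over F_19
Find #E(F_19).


For each x in F_19, count y with y^2 = x^3 + 14 x + 12 mod 19:
  x = 3: RHS = 5, y in [9, 10]  -> 2 point(s)
  x = 5: RHS = 17, y in [6, 13]  -> 2 point(s)
  x = 7: RHS = 16, y in [4, 15]  -> 2 point(s)
  x = 8: RHS = 9, y in [3, 16]  -> 2 point(s)
  x = 13: RHS = 16, y in [4, 15]  -> 2 point(s)
  x = 14: RHS = 7, y in [8, 11]  -> 2 point(s)
  x = 15: RHS = 6, y in [5, 14]  -> 2 point(s)
  x = 16: RHS = 0, y in [0]  -> 1 point(s)
  x = 18: RHS = 16, y in [4, 15]  -> 2 point(s)
Affine points: 17. Add the point at infinity: total = 18.

#E(F_19) = 18


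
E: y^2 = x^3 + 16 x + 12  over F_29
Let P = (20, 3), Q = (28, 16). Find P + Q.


P != Q, so use the chord formula.
s = (y2 - y1) / (x2 - x1) = (13) / (8) mod 29 = 27
x3 = s^2 - x1 - x2 mod 29 = 27^2 - 20 - 28 = 14
y3 = s (x1 - x3) - y1 mod 29 = 27 * (20 - 14) - 3 = 14

P + Q = (14, 14)


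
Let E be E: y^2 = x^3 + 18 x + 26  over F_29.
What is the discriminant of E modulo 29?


4 a^3 + 27 b^2 = 4*18^3 + 27*26^2 = 23328 + 18252 = 41580
Delta = -16 * (41580) = -665280
Delta mod 29 = 9

Delta = 9 (mod 29)


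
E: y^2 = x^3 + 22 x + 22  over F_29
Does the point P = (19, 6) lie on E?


Check whether y^2 = x^3 + 22 x + 22 (mod 29) for (x, y) = (19, 6).
LHS: y^2 = 6^2 mod 29 = 7
RHS: x^3 + 22 x + 22 = 19^3 + 22*19 + 22 mod 29 = 20
LHS != RHS

No, not on the curve


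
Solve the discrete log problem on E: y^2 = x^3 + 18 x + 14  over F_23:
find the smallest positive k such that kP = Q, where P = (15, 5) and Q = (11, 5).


Enumerate multiples of P until we hit Q = (11, 5):
  1P = (15, 5)
  2P = (20, 5)
  3P = (11, 18)
  4P = (9, 10)
  5P = (8, 16)
  6P = (2, 14)
  7P = (19, 19)
  8P = (7, 0)
  9P = (19, 4)
  10P = (2, 9)
  11P = (8, 7)
  12P = (9, 13)
  13P = (11, 5)
Match found at i = 13.

k = 13


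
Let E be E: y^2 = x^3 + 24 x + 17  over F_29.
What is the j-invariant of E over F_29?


Delta = -16(4 a^3 + 27 b^2) mod 29 = 22
-1728 * (4 a)^3 = -1728 * (4*24)^3 mod 29 = 19
j = 19 * 22^(-1) mod 29 = 18

j = 18 (mod 29)


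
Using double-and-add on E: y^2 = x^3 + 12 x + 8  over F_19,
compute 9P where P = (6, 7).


k = 9 = 1001_2 (binary, LSB first: 1001)
Double-and-add from P = (6, 7):
  bit 0 = 1: acc = O + (6, 7) = (6, 7)
  bit 1 = 0: acc unchanged = (6, 7)
  bit 2 = 0: acc unchanged = (6, 7)
  bit 3 = 1: acc = (6, 7) + (4, 5) = (10, 8)

9P = (10, 8)


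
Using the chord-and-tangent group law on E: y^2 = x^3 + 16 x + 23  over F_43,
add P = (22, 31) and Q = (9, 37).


P != Q, so use the chord formula.
s = (y2 - y1) / (x2 - x1) = (6) / (30) mod 43 = 26
x3 = s^2 - x1 - x2 mod 43 = 26^2 - 22 - 9 = 0
y3 = s (x1 - x3) - y1 mod 43 = 26 * (22 - 0) - 31 = 25

P + Q = (0, 25)


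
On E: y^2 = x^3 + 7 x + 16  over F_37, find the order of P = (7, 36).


Compute successive multiples of P until we hit O:
  1P = (7, 36)
  2P = (32, 2)
  3P = (5, 19)
  4P = (14, 34)
  5P = (4, 16)
  6P = (17, 33)
  7P = (29, 15)
  8P = (0, 33)
  ... (continuing to 29P)
  29P = O

ord(P) = 29


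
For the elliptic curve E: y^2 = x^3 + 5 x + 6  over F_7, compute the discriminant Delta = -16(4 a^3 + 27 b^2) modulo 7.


4 a^3 + 27 b^2 = 4*5^3 + 27*6^2 = 500 + 972 = 1472
Delta = -16 * (1472) = -23552
Delta mod 7 = 3

Delta = 3 (mod 7)


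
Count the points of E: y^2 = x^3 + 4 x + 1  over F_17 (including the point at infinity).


For each x in F_17, count y with y^2 = x^3 + 4 x + 1 mod 17:
  x = 0: RHS = 1, y in [1, 16]  -> 2 point(s)
  x = 2: RHS = 0, y in [0]  -> 1 point(s)
  x = 4: RHS = 13, y in [8, 9]  -> 2 point(s)
  x = 7: RHS = 15, y in [7, 10]  -> 2 point(s)
  x = 8: RHS = 1, y in [1, 16]  -> 2 point(s)
  x = 9: RHS = 1, y in [1, 16]  -> 2 point(s)
  x = 10: RHS = 4, y in [2, 15]  -> 2 point(s)
  x = 11: RHS = 16, y in [4, 13]  -> 2 point(s)
  x = 12: RHS = 9, y in [3, 14]  -> 2 point(s)
  x = 14: RHS = 13, y in [8, 9]  -> 2 point(s)
  x = 15: RHS = 2, y in [6, 11]  -> 2 point(s)
  x = 16: RHS = 13, y in [8, 9]  -> 2 point(s)
Affine points: 23. Add the point at infinity: total = 24.

#E(F_17) = 24


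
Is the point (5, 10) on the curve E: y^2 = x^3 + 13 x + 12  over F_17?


Check whether y^2 = x^3 + 13 x + 12 (mod 17) for (x, y) = (5, 10).
LHS: y^2 = 10^2 mod 17 = 15
RHS: x^3 + 13 x + 12 = 5^3 + 13*5 + 12 mod 17 = 15
LHS = RHS

Yes, on the curve


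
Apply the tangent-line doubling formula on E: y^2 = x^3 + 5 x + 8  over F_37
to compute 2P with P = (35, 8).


Doubling: s = (3 x1^2 + a) / (2 y1)
s = (3*35^2 + 5) / (2*8) mod 37 = 8
x3 = s^2 - 2 x1 mod 37 = 8^2 - 2*35 = 31
y3 = s (x1 - x3) - y1 mod 37 = 8 * (35 - 31) - 8 = 24

2P = (31, 24)


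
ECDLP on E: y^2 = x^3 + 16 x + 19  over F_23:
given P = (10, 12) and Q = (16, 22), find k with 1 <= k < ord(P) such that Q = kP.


Enumerate multiples of P until we hit Q = (16, 22):
  1P = (10, 12)
  2P = (16, 1)
  3P = (1, 6)
  4P = (15, 0)
  5P = (1, 17)
  6P = (16, 22)
Match found at i = 6.

k = 6


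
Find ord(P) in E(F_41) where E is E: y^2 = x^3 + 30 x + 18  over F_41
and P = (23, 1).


Compute successive multiples of P until we hit O:
  1P = (23, 1)
  2P = (35, 14)
  3P = (34, 11)
  4P = (16, 24)
  5P = (22, 25)
  6P = (39, 14)
  7P = (0, 10)
  8P = (8, 27)
  ... (continuing to 37P)
  37P = O

ord(P) = 37


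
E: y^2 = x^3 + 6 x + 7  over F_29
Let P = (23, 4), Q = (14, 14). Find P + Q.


P != Q, so use the chord formula.
s = (y2 - y1) / (x2 - x1) = (10) / (20) mod 29 = 15
x3 = s^2 - x1 - x2 mod 29 = 15^2 - 23 - 14 = 14
y3 = s (x1 - x3) - y1 mod 29 = 15 * (23 - 14) - 4 = 15

P + Q = (14, 15)


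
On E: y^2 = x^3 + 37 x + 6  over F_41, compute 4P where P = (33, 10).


k = 4 = 100_2 (binary, LSB first: 001)
Double-and-add from P = (33, 10):
  bit 0 = 0: acc unchanged = O
  bit 1 = 0: acc unchanged = O
  bit 2 = 1: acc = O + (33, 31) = (33, 31)

4P = (33, 31)


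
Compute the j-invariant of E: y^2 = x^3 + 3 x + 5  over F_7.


Delta = -16(4 a^3 + 27 b^2) mod 7 = 2
-1728 * (4 a)^3 = -1728 * (4*3)^3 mod 7 = 6
j = 6 * 2^(-1) mod 7 = 3

j = 3 (mod 7)


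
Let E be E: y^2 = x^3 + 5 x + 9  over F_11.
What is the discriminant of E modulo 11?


4 a^3 + 27 b^2 = 4*5^3 + 27*9^2 = 500 + 2187 = 2687
Delta = -16 * (2687) = -42992
Delta mod 11 = 7

Delta = 7 (mod 11)


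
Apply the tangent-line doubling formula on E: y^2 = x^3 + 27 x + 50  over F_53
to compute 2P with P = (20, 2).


Doubling: s = (3 x1^2 + a) / (2 y1)
s = (3*20^2 + 27) / (2*2) mod 53 = 2
x3 = s^2 - 2 x1 mod 53 = 2^2 - 2*20 = 17
y3 = s (x1 - x3) - y1 mod 53 = 2 * (20 - 17) - 2 = 4

2P = (17, 4)


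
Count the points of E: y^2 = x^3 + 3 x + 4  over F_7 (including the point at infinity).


For each x in F_7, count y with y^2 = x^3 + 3 x + 4 mod 7:
  x = 0: RHS = 4, y in [2, 5]  -> 2 point(s)
  x = 1: RHS = 1, y in [1, 6]  -> 2 point(s)
  x = 2: RHS = 4, y in [2, 5]  -> 2 point(s)
  x = 5: RHS = 4, y in [2, 5]  -> 2 point(s)
  x = 6: RHS = 0, y in [0]  -> 1 point(s)
Affine points: 9. Add the point at infinity: total = 10.

#E(F_7) = 10


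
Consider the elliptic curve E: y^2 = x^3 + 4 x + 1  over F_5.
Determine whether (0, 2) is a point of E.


Check whether y^2 = x^3 + 4 x + 1 (mod 5) for (x, y) = (0, 2).
LHS: y^2 = 2^2 mod 5 = 4
RHS: x^3 + 4 x + 1 = 0^3 + 4*0 + 1 mod 5 = 1
LHS != RHS

No, not on the curve


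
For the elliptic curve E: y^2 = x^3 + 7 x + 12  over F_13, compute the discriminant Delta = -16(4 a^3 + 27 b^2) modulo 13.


4 a^3 + 27 b^2 = 4*7^3 + 27*12^2 = 1372 + 3888 = 5260
Delta = -16 * (5260) = -84160
Delta mod 13 = 2

Delta = 2 (mod 13)


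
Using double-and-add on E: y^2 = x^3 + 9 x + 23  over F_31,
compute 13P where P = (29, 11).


k = 13 = 1101_2 (binary, LSB first: 1011)
Double-and-add from P = (29, 11):
  bit 0 = 1: acc = O + (29, 11) = (29, 11)
  bit 1 = 0: acc unchanged = (29, 11)
  bit 2 = 1: acc = (29, 11) + (16, 27) = (22, 9)
  bit 3 = 1: acc = (22, 9) + (1, 8) = (17, 6)

13P = (17, 6)


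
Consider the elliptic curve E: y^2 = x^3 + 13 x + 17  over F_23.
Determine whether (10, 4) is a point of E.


Check whether y^2 = x^3 + 13 x + 17 (mod 23) for (x, y) = (10, 4).
LHS: y^2 = 4^2 mod 23 = 16
RHS: x^3 + 13 x + 17 = 10^3 + 13*10 + 17 mod 23 = 20
LHS != RHS

No, not on the curve


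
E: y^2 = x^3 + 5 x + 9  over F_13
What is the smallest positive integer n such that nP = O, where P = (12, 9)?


Compute successive multiples of P until we hit O:
  1P = (12, 9)
  2P = (3, 8)
  3P = (7, 6)
  4P = (11, 2)
  5P = (0, 10)
  6P = (2, 1)
  7P = (9, 9)
  8P = (5, 4)
  ... (continuing to 17P)
  17P = O

ord(P) = 17


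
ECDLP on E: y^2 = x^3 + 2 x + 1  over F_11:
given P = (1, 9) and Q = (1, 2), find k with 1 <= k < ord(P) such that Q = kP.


Enumerate multiples of P until we hit Q = (1, 2):
  1P = (1, 9)
  2P = (3, 10)
  3P = (10, 3)
  4P = (9, 0)
  5P = (10, 8)
  6P = (3, 1)
  7P = (1, 2)
Match found at i = 7.

k = 7


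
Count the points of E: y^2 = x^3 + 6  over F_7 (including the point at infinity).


For each x in F_7, count y with y^2 = x^3 + 0 x + 6 mod 7:
  x = 1: RHS = 0, y in [0]  -> 1 point(s)
  x = 2: RHS = 0, y in [0]  -> 1 point(s)
  x = 4: RHS = 0, y in [0]  -> 1 point(s)
Affine points: 3. Add the point at infinity: total = 4.

#E(F_7) = 4


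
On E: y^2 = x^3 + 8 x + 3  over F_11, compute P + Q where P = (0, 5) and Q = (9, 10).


P != Q, so use the chord formula.
s = (y2 - y1) / (x2 - x1) = (5) / (9) mod 11 = 3
x3 = s^2 - x1 - x2 mod 11 = 3^2 - 0 - 9 = 0
y3 = s (x1 - x3) - y1 mod 11 = 3 * (0 - 0) - 5 = 6

P + Q = (0, 6)


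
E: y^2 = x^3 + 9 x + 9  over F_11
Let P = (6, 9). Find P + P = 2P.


Doubling: s = (3 x1^2 + a) / (2 y1)
s = (3*6^2 + 9) / (2*9) mod 11 = 1
x3 = s^2 - 2 x1 mod 11 = 1^2 - 2*6 = 0
y3 = s (x1 - x3) - y1 mod 11 = 1 * (6 - 0) - 9 = 8

2P = (0, 8)


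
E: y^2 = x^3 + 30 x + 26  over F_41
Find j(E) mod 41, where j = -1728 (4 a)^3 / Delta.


Delta = -16(4 a^3 + 27 b^2) mod 41 = 38
-1728 * (4 a)^3 = -1728 * (4*30)^3 mod 41 = 39
j = 39 * 38^(-1) mod 41 = 28

j = 28 (mod 41)


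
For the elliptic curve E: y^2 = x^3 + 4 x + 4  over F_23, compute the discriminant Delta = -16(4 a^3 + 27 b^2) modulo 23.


4 a^3 + 27 b^2 = 4*4^3 + 27*4^2 = 256 + 432 = 688
Delta = -16 * (688) = -11008
Delta mod 23 = 9

Delta = 9 (mod 23)


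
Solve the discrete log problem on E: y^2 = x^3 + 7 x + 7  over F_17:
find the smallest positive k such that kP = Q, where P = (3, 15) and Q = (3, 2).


Enumerate multiples of P until we hit Q = (3, 2):
  1P = (3, 15)
  2P = (11, 2)
  3P = (16, 4)
  4P = (13, 0)
  5P = (16, 13)
  6P = (11, 15)
  7P = (3, 2)
Match found at i = 7.

k = 7


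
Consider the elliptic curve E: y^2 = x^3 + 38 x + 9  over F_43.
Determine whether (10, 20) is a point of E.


Check whether y^2 = x^3 + 38 x + 9 (mod 43) for (x, y) = (10, 20).
LHS: y^2 = 20^2 mod 43 = 13
RHS: x^3 + 38 x + 9 = 10^3 + 38*10 + 9 mod 43 = 13
LHS = RHS

Yes, on the curve


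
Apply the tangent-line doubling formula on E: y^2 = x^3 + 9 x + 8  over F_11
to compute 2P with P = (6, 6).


Doubling: s = (3 x1^2 + a) / (2 y1)
s = (3*6^2 + 9) / (2*6) mod 11 = 7
x3 = s^2 - 2 x1 mod 11 = 7^2 - 2*6 = 4
y3 = s (x1 - x3) - y1 mod 11 = 7 * (6 - 4) - 6 = 8

2P = (4, 8)


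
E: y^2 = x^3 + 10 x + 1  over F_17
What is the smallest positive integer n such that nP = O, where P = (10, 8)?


Compute successive multiples of P until we hit O:
  1P = (10, 8)
  2P = (13, 4)
  3P = (9, 2)
  4P = (0, 1)
  5P = (8, 7)
  6P = (12, 8)
  7P = (12, 9)
  8P = (8, 10)
  ... (continuing to 13P)
  13P = O

ord(P) = 13


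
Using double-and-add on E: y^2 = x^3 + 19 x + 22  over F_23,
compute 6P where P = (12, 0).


k = 6 = 110_2 (binary, LSB first: 011)
Double-and-add from P = (12, 0):
  bit 0 = 0: acc unchanged = O
  bit 1 = 1: acc = O + O = O
  bit 2 = 1: acc = O + O = O

6P = O


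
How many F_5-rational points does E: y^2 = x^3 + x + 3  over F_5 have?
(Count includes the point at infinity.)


For each x in F_5, count y with y^2 = x^3 + 1 x + 3 mod 5:
  x = 1: RHS = 0, y in [0]  -> 1 point(s)
  x = 4: RHS = 1, y in [1, 4]  -> 2 point(s)
Affine points: 3. Add the point at infinity: total = 4.

#E(F_5) = 4


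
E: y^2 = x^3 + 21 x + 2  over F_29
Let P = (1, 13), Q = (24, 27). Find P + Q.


P != Q, so use the chord formula.
s = (y2 - y1) / (x2 - x1) = (14) / (23) mod 29 = 17
x3 = s^2 - x1 - x2 mod 29 = 17^2 - 1 - 24 = 3
y3 = s (x1 - x3) - y1 mod 29 = 17 * (1 - 3) - 13 = 11

P + Q = (3, 11)


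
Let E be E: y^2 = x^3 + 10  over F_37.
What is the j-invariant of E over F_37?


Delta = -16(4 a^3 + 27 b^2) mod 37 = 16
-1728 * (4 a)^3 = -1728 * (4*0)^3 mod 37 = 0
j = 0 * 16^(-1) mod 37 = 0

j = 0 (mod 37)


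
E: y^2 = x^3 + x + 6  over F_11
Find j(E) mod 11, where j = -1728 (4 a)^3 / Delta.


Delta = -16(4 a^3 + 27 b^2) mod 11 = 4
-1728 * (4 a)^3 = -1728 * (4*1)^3 mod 11 = 2
j = 2 * 4^(-1) mod 11 = 6

j = 6 (mod 11)


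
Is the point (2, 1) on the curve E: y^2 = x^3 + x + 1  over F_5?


Check whether y^2 = x^3 + 1 x + 1 (mod 5) for (x, y) = (2, 1).
LHS: y^2 = 1^2 mod 5 = 1
RHS: x^3 + 1 x + 1 = 2^3 + 1*2 + 1 mod 5 = 1
LHS = RHS

Yes, on the curve


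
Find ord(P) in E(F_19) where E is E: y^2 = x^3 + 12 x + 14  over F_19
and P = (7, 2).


Compute successive multiples of P until we hit O:
  1P = (7, 2)
  2P = (14, 0)
  3P = (7, 17)
  4P = O

ord(P) = 4


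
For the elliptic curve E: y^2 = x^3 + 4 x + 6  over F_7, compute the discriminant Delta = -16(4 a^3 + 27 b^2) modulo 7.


4 a^3 + 27 b^2 = 4*4^3 + 27*6^2 = 256 + 972 = 1228
Delta = -16 * (1228) = -19648
Delta mod 7 = 1

Delta = 1 (mod 7)


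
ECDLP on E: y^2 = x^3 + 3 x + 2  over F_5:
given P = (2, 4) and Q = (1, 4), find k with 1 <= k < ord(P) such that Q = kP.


Enumerate multiples of P until we hit Q = (1, 4):
  1P = (2, 4)
  2P = (1, 1)
  3P = (1, 4)
Match found at i = 3.

k = 3


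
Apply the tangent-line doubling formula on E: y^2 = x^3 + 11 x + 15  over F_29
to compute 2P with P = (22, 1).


Doubling: s = (3 x1^2 + a) / (2 y1)
s = (3*22^2 + 11) / (2*1) mod 29 = 21
x3 = s^2 - 2 x1 mod 29 = 21^2 - 2*22 = 20
y3 = s (x1 - x3) - y1 mod 29 = 21 * (22 - 20) - 1 = 12

2P = (20, 12)


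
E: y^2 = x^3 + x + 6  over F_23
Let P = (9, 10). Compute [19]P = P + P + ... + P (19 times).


k = 19 = 10011_2 (binary, LSB first: 11001)
Double-and-add from P = (9, 10):
  bit 0 = 1: acc = O + (9, 10) = (9, 10)
  bit 1 = 1: acc = (9, 10) + (14, 21) = (3, 17)
  bit 2 = 0: acc unchanged = (3, 17)
  bit 3 = 0: acc unchanged = (3, 17)
  bit 4 = 1: acc = (3, 17) + (1, 10) = (14, 2)

19P = (14, 2)


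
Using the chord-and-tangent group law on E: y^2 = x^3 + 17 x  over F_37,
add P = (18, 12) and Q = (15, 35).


P != Q, so use the chord formula.
s = (y2 - y1) / (x2 - x1) = (23) / (34) mod 37 = 17
x3 = s^2 - x1 - x2 mod 37 = 17^2 - 18 - 15 = 34
y3 = s (x1 - x3) - y1 mod 37 = 17 * (18 - 34) - 12 = 12

P + Q = (34, 12)


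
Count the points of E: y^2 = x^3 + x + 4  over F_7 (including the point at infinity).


For each x in F_7, count y with y^2 = x^3 + 1 x + 4 mod 7:
  x = 0: RHS = 4, y in [2, 5]  -> 2 point(s)
  x = 2: RHS = 0, y in [0]  -> 1 point(s)
  x = 4: RHS = 2, y in [3, 4]  -> 2 point(s)
  x = 5: RHS = 1, y in [1, 6]  -> 2 point(s)
  x = 6: RHS = 2, y in [3, 4]  -> 2 point(s)
Affine points: 9. Add the point at infinity: total = 10.

#E(F_7) = 10


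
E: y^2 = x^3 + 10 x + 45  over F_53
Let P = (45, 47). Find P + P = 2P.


Doubling: s = (3 x1^2 + a) / (2 y1)
s = (3*45^2 + 10) / (2*47) mod 53 = 45
x3 = s^2 - 2 x1 mod 53 = 45^2 - 2*45 = 27
y3 = s (x1 - x3) - y1 mod 53 = 45 * (45 - 27) - 47 = 21

2P = (27, 21)


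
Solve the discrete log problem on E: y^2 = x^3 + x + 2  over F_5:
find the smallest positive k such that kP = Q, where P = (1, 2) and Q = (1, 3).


Enumerate multiples of P until we hit Q = (1, 3):
  1P = (1, 2)
  2P = (4, 0)
  3P = (1, 3)
Match found at i = 3.

k = 3


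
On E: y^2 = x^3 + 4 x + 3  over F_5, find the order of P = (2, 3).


Compute successive multiples of P until we hit O:
  1P = (2, 3)
  2P = (2, 2)
  3P = O

ord(P) = 3


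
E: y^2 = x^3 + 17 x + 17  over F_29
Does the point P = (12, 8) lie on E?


Check whether y^2 = x^3 + 17 x + 17 (mod 29) for (x, y) = (12, 8).
LHS: y^2 = 8^2 mod 29 = 6
RHS: x^3 + 17 x + 17 = 12^3 + 17*12 + 17 mod 29 = 6
LHS = RHS

Yes, on the curve


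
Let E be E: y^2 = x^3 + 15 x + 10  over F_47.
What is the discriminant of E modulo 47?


4 a^3 + 27 b^2 = 4*15^3 + 27*10^2 = 13500 + 2700 = 16200
Delta = -16 * (16200) = -259200
Delta mod 47 = 5

Delta = 5 (mod 47)


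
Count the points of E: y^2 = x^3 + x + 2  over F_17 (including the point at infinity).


For each x in F_17, count y with y^2 = x^3 + 1 x + 2 mod 17:
  x = 0: RHS = 2, y in [6, 11]  -> 2 point(s)
  x = 1: RHS = 4, y in [2, 15]  -> 2 point(s)
  x = 3: RHS = 15, y in [7, 10]  -> 2 point(s)
  x = 4: RHS = 2, y in [6, 11]  -> 2 point(s)
  x = 5: RHS = 13, y in [8, 9]  -> 2 point(s)
  x = 9: RHS = 9, y in [3, 14]  -> 2 point(s)
  x = 10: RHS = 9, y in [3, 14]  -> 2 point(s)
  x = 11: RHS = 1, y in [1, 16]  -> 2 point(s)
  x = 12: RHS = 8, y in [5, 12]  -> 2 point(s)
  x = 13: RHS = 2, y in [6, 11]  -> 2 point(s)
  x = 15: RHS = 9, y in [3, 14]  -> 2 point(s)
  x = 16: RHS = 0, y in [0]  -> 1 point(s)
Affine points: 23. Add the point at infinity: total = 24.

#E(F_17) = 24


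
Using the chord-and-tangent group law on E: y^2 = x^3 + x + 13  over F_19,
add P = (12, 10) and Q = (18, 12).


P != Q, so use the chord formula.
s = (y2 - y1) / (x2 - x1) = (2) / (6) mod 19 = 13
x3 = s^2 - x1 - x2 mod 19 = 13^2 - 12 - 18 = 6
y3 = s (x1 - x3) - y1 mod 19 = 13 * (12 - 6) - 10 = 11

P + Q = (6, 11)


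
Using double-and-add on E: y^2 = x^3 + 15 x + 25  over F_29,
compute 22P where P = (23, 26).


k = 22 = 10110_2 (binary, LSB first: 01101)
Double-and-add from P = (23, 26):
  bit 0 = 0: acc unchanged = O
  bit 1 = 1: acc = O + (19, 8) = (19, 8)
  bit 2 = 1: acc = (19, 8) + (11, 19) = (24, 17)
  bit 3 = 0: acc unchanged = (24, 17)
  bit 4 = 1: acc = (24, 17) + (2, 18) = (19, 21)

22P = (19, 21)


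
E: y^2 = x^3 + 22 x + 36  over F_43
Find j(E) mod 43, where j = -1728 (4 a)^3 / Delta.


Delta = -16(4 a^3 + 27 b^2) mod 43 = 23
-1728 * (4 a)^3 = -1728 * (4*22)^3 mod 43 = 22
j = 22 * 23^(-1) mod 43 = 29

j = 29 (mod 43)


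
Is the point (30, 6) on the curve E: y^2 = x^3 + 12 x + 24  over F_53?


Check whether y^2 = x^3 + 12 x + 24 (mod 53) for (x, y) = (30, 6).
LHS: y^2 = 6^2 mod 53 = 36
RHS: x^3 + 12 x + 24 = 30^3 + 12*30 + 24 mod 53 = 36
LHS = RHS

Yes, on the curve


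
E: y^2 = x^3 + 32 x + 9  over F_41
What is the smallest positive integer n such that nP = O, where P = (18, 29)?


Compute successive multiples of P until we hit O:
  1P = (18, 29)
  2P = (0, 38)
  3P = (13, 30)
  4P = (33, 15)
  5P = (8, 30)
  6P = (31, 1)
  7P = (34, 37)
  8P = (20, 11)
  ... (continuing to 45P)
  45P = O

ord(P) = 45


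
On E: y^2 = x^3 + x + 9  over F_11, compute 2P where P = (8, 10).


Doubling: s = (3 x1^2 + a) / (2 y1)
s = (3*8^2 + 1) / (2*10) mod 11 = 8
x3 = s^2 - 2 x1 mod 11 = 8^2 - 2*8 = 4
y3 = s (x1 - x3) - y1 mod 11 = 8 * (8 - 4) - 10 = 0

2P = (4, 0)


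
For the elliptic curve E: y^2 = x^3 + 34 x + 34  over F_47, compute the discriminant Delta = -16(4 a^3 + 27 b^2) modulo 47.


4 a^3 + 27 b^2 = 4*34^3 + 27*34^2 = 157216 + 31212 = 188428
Delta = -16 * (188428) = -3014848
Delta mod 47 = 14

Delta = 14 (mod 47)


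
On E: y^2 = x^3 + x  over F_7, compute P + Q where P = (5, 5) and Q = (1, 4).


P != Q, so use the chord formula.
s = (y2 - y1) / (x2 - x1) = (6) / (3) mod 7 = 2
x3 = s^2 - x1 - x2 mod 7 = 2^2 - 5 - 1 = 5
y3 = s (x1 - x3) - y1 mod 7 = 2 * (5 - 5) - 5 = 2

P + Q = (5, 2)


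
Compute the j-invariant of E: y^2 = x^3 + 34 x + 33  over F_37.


Delta = -16(4 a^3 + 27 b^2) mod 37 = 33
-1728 * (4 a)^3 = -1728 * (4*34)^3 mod 37 = 10
j = 10 * 33^(-1) mod 37 = 16

j = 16 (mod 37)


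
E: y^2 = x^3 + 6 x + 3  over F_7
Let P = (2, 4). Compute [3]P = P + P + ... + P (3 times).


k = 3 = 11_2 (binary, LSB first: 11)
Double-and-add from P = (2, 4):
  bit 0 = 1: acc = O + (2, 4) = (2, 4)
  bit 1 = 1: acc = (2, 4) + (5, 5) = (4, 0)

3P = (4, 0)


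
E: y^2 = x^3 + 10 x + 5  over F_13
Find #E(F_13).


For each x in F_13, count y with y^2 = x^3 + 10 x + 5 mod 13:
  x = 1: RHS = 3, y in [4, 9]  -> 2 point(s)
  x = 3: RHS = 10, y in [6, 7]  -> 2 point(s)
  x = 8: RHS = 12, y in [5, 8]  -> 2 point(s)
  x = 10: RHS = 0, y in [0]  -> 1 point(s)
  x = 11: RHS = 3, y in [4, 9]  -> 2 point(s)
Affine points: 9. Add the point at infinity: total = 10.

#E(F_13) = 10


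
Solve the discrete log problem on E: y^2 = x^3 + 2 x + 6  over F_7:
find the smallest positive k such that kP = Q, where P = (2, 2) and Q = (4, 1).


Enumerate multiples of P until we hit Q = (4, 1):
  1P = (2, 2)
  2P = (3, 5)
  3P = (4, 6)
  4P = (5, 6)
  5P = (1, 4)
  6P = (1, 3)
  7P = (5, 1)
  8P = (4, 1)
Match found at i = 8.

k = 8


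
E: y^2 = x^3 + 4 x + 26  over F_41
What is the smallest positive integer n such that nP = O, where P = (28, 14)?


Compute successive multiples of P until we hit O:
  1P = (28, 14)
  2P = (8, 23)
  3P = (1, 21)
  4P = (2, 40)
  5P = (12, 11)
  6P = (6, 26)
  7P = (30, 2)
  8P = (19, 14)
  ... (continuing to 19P)
  19P = O

ord(P) = 19


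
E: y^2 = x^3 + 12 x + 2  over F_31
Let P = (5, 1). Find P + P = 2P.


Doubling: s = (3 x1^2 + a) / (2 y1)
s = (3*5^2 + 12) / (2*1) mod 31 = 28
x3 = s^2 - 2 x1 mod 31 = 28^2 - 2*5 = 30
y3 = s (x1 - x3) - y1 mod 31 = 28 * (5 - 30) - 1 = 12

2P = (30, 12)


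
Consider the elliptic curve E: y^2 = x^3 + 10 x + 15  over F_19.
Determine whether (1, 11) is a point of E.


Check whether y^2 = x^3 + 10 x + 15 (mod 19) for (x, y) = (1, 11).
LHS: y^2 = 11^2 mod 19 = 7
RHS: x^3 + 10 x + 15 = 1^3 + 10*1 + 15 mod 19 = 7
LHS = RHS

Yes, on the curve


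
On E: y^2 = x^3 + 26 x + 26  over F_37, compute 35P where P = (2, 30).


k = 35 = 100011_2 (binary, LSB first: 110001)
Double-and-add from P = (2, 30):
  bit 0 = 1: acc = O + (2, 30) = (2, 30)
  bit 1 = 1: acc = (2, 30) + (23, 27) = (9, 8)
  bit 2 = 0: acc unchanged = (9, 8)
  bit 3 = 0: acc unchanged = (9, 8)
  bit 4 = 0: acc unchanged = (9, 8)
  bit 5 = 1: acc = (9, 8) + (29, 3) = (6, 19)

35P = (6, 19)


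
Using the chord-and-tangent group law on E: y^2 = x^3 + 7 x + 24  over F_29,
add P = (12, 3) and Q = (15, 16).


P != Q, so use the chord formula.
s = (y2 - y1) / (x2 - x1) = (13) / (3) mod 29 = 14
x3 = s^2 - x1 - x2 mod 29 = 14^2 - 12 - 15 = 24
y3 = s (x1 - x3) - y1 mod 29 = 14 * (12 - 24) - 3 = 3

P + Q = (24, 3)


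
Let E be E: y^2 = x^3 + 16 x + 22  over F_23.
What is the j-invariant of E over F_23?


Delta = -16(4 a^3 + 27 b^2) mod 23 = 15
-1728 * (4 a)^3 = -1728 * (4*16)^3 mod 23 = 7
j = 7 * 15^(-1) mod 23 = 2

j = 2 (mod 23)


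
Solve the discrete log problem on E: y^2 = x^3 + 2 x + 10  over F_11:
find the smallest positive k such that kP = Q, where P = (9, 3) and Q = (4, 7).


Enumerate multiples of P until we hit Q = (4, 7):
  1P = (9, 3)
  2P = (7, 9)
  3P = (4, 4)
  4P = (2, 0)
  5P = (4, 7)
Match found at i = 5.

k = 5


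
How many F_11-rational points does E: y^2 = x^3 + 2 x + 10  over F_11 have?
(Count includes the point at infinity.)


For each x in F_11, count y with y^2 = x^3 + 2 x + 10 mod 11:
  x = 2: RHS = 0, y in [0]  -> 1 point(s)
  x = 4: RHS = 5, y in [4, 7]  -> 2 point(s)
  x = 7: RHS = 4, y in [2, 9]  -> 2 point(s)
  x = 9: RHS = 9, y in [3, 8]  -> 2 point(s)
Affine points: 7. Add the point at infinity: total = 8.

#E(F_11) = 8


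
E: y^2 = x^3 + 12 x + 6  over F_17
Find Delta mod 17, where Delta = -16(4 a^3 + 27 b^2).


4 a^3 + 27 b^2 = 4*12^3 + 27*6^2 = 6912 + 972 = 7884
Delta = -16 * (7884) = -126144
Delta mod 17 = 13

Delta = 13 (mod 17)


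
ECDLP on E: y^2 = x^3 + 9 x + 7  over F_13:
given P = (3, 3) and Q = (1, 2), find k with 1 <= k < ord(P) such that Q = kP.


Enumerate multiples of P until we hit Q = (1, 2):
  1P = (3, 3)
  2P = (4, 4)
  3P = (7, 6)
  4P = (6, 11)
  5P = (1, 11)
  6P = (12, 7)
  7P = (12, 6)
  8P = (1, 2)
Match found at i = 8.

k = 8


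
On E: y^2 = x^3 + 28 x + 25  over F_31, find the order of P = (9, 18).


Compute successive multiples of P until we hit O:
  1P = (9, 18)
  2P = (23, 23)
  3P = (17, 19)
  4P = (21, 27)
  5P = (19, 21)
  6P = (22, 6)
  7P = (28, 21)
  8P = (27, 2)
  ... (continuing to 23P)
  23P = O

ord(P) = 23


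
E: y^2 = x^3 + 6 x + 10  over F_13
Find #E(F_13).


For each x in F_13, count y with y^2 = x^3 + 6 x + 10 mod 13:
  x = 0: RHS = 10, y in [6, 7]  -> 2 point(s)
  x = 1: RHS = 4, y in [2, 11]  -> 2 point(s)
  x = 2: RHS = 4, y in [2, 11]  -> 2 point(s)
  x = 3: RHS = 3, y in [4, 9]  -> 2 point(s)
  x = 5: RHS = 9, y in [3, 10]  -> 2 point(s)
  x = 9: RHS = 0, y in [0]  -> 1 point(s)
  x = 10: RHS = 4, y in [2, 11]  -> 2 point(s)
  x = 11: RHS = 3, y in [4, 9]  -> 2 point(s)
  x = 12: RHS = 3, y in [4, 9]  -> 2 point(s)
Affine points: 17. Add the point at infinity: total = 18.

#E(F_13) = 18


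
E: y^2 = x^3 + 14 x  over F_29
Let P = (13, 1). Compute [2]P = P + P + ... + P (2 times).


k = 2 = 10_2 (binary, LSB first: 01)
Double-and-add from P = (13, 1):
  bit 0 = 0: acc unchanged = O
  bit 1 = 1: acc = O + (25, 5) = (25, 5)

2P = (25, 5)


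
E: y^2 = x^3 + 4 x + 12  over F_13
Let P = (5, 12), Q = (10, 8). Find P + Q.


P != Q, so use the chord formula.
s = (y2 - y1) / (x2 - x1) = (9) / (5) mod 13 = 7
x3 = s^2 - x1 - x2 mod 13 = 7^2 - 5 - 10 = 8
y3 = s (x1 - x3) - y1 mod 13 = 7 * (5 - 8) - 12 = 6

P + Q = (8, 6)


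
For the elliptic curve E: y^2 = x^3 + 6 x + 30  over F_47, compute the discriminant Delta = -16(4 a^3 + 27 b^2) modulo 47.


4 a^3 + 27 b^2 = 4*6^3 + 27*30^2 = 864 + 24300 = 25164
Delta = -16 * (25164) = -402624
Delta mod 47 = 25

Delta = 25 (mod 47)


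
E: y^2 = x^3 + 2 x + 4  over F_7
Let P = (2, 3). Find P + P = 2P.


Doubling: s = (3 x1^2 + a) / (2 y1)
s = (3*2^2 + 2) / (2*3) mod 7 = 0
x3 = s^2 - 2 x1 mod 7 = 0^2 - 2*2 = 3
y3 = s (x1 - x3) - y1 mod 7 = 0 * (2 - 3) - 3 = 4

2P = (3, 4)


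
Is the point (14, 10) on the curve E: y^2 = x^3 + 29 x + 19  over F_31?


Check whether y^2 = x^3 + 29 x + 19 (mod 31) for (x, y) = (14, 10).
LHS: y^2 = 10^2 mod 31 = 7
RHS: x^3 + 29 x + 19 = 14^3 + 29*14 + 19 mod 31 = 7
LHS = RHS

Yes, on the curve


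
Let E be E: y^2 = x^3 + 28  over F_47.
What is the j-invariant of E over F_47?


Delta = -16(4 a^3 + 27 b^2) mod 47 = 41
-1728 * (4 a)^3 = -1728 * (4*0)^3 mod 47 = 0
j = 0 * 41^(-1) mod 47 = 0

j = 0 (mod 47)


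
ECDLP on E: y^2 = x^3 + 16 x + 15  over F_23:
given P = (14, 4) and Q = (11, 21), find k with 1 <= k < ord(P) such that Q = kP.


Enumerate multiples of P until we hit Q = (11, 21):
  1P = (14, 4)
  2P = (20, 3)
  3P = (5, 6)
  4P = (12, 16)
  5P = (10, 18)
  6P = (17, 18)
  7P = (1, 3)
  8P = (11, 21)
Match found at i = 8.

k = 8


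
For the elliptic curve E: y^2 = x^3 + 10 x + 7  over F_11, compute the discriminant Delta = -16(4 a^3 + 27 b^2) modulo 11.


4 a^3 + 27 b^2 = 4*10^3 + 27*7^2 = 4000 + 1323 = 5323
Delta = -16 * (5323) = -85168
Delta mod 11 = 5

Delta = 5 (mod 11)


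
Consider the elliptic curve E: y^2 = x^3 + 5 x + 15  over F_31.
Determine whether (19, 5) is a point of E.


Check whether y^2 = x^3 + 5 x + 15 (mod 31) for (x, y) = (19, 5).
LHS: y^2 = 5^2 mod 31 = 25
RHS: x^3 + 5 x + 15 = 19^3 + 5*19 + 15 mod 31 = 25
LHS = RHS

Yes, on the curve


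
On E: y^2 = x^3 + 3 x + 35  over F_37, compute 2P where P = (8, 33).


Doubling: s = (3 x1^2 + a) / (2 y1)
s = (3*8^2 + 3) / (2*33) mod 37 = 8
x3 = s^2 - 2 x1 mod 37 = 8^2 - 2*8 = 11
y3 = s (x1 - x3) - y1 mod 37 = 8 * (8 - 11) - 33 = 17

2P = (11, 17)


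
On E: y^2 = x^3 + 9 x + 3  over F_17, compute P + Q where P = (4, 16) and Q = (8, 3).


P != Q, so use the chord formula.
s = (y2 - y1) / (x2 - x1) = (4) / (4) mod 17 = 1
x3 = s^2 - x1 - x2 mod 17 = 1^2 - 4 - 8 = 6
y3 = s (x1 - x3) - y1 mod 17 = 1 * (4 - 6) - 16 = 16

P + Q = (6, 16)


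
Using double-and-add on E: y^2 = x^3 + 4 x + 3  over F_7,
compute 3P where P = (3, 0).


k = 3 = 11_2 (binary, LSB first: 11)
Double-and-add from P = (3, 0):
  bit 0 = 1: acc = O + (3, 0) = (3, 0)
  bit 1 = 1: acc = (3, 0) + O = (3, 0)

3P = (3, 0)


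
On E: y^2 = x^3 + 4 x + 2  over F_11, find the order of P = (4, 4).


Compute successive multiples of P until we hit O:
  1P = (4, 4)
  2P = (4, 7)
  3P = O

ord(P) = 3


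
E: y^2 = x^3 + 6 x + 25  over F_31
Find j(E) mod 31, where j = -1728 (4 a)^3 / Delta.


Delta = -16(4 a^3 + 27 b^2) mod 31 = 12
-1728 * (4 a)^3 = -1728 * (4*6)^3 mod 31 = 15
j = 15 * 12^(-1) mod 31 = 9

j = 9 (mod 31)


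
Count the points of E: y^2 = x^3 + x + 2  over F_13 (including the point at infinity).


For each x in F_13, count y with y^2 = x^3 + 1 x + 2 mod 13:
  x = 1: RHS = 4, y in [2, 11]  -> 2 point(s)
  x = 2: RHS = 12, y in [5, 8]  -> 2 point(s)
  x = 6: RHS = 3, y in [4, 9]  -> 2 point(s)
  x = 7: RHS = 1, y in [1, 12]  -> 2 point(s)
  x = 9: RHS = 12, y in [5, 8]  -> 2 point(s)
  x = 12: RHS = 0, y in [0]  -> 1 point(s)
Affine points: 11. Add the point at infinity: total = 12.

#E(F_13) = 12


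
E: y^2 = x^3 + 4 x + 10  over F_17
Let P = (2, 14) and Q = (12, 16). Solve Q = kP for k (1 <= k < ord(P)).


Enumerate multiples of P until we hit Q = (12, 16):
  1P = (2, 14)
  2P = (5, 11)
  3P = (11, 12)
  4P = (3, 7)
  5P = (10, 8)
  6P = (13, 7)
  7P = (1, 7)
  8P = (12, 1)
  9P = (12, 16)
Match found at i = 9.

k = 9


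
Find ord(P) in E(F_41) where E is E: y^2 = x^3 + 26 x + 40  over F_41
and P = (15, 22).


Compute successive multiples of P until we hit O:
  1P = (15, 22)
  2P = (31, 25)
  3P = (0, 9)
  4P = (16, 40)
  5P = (6, 17)
  6P = (36, 21)
  7P = (35, 18)
  8P = (14, 27)
  ... (continuing to 35P)
  35P = O

ord(P) = 35


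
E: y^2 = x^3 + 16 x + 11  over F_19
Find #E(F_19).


For each x in F_19, count y with y^2 = x^3 + 16 x + 11 mod 19:
  x = 0: RHS = 11, y in [7, 12]  -> 2 point(s)
  x = 1: RHS = 9, y in [3, 16]  -> 2 point(s)
  x = 4: RHS = 6, y in [5, 14]  -> 2 point(s)
  x = 5: RHS = 7, y in [8, 11]  -> 2 point(s)
  x = 6: RHS = 0, y in [0]  -> 1 point(s)
  x = 8: RHS = 5, y in [9, 10]  -> 2 point(s)
  x = 11: RHS = 17, y in [6, 13]  -> 2 point(s)
  x = 15: RHS = 16, y in [4, 15]  -> 2 point(s)
  x = 17: RHS = 9, y in [3, 16]  -> 2 point(s)
Affine points: 17. Add the point at infinity: total = 18.

#E(F_19) = 18


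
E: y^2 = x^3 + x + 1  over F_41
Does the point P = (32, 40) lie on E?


Check whether y^2 = x^3 + 1 x + 1 (mod 41) for (x, y) = (32, 40).
LHS: y^2 = 40^2 mod 41 = 1
RHS: x^3 + 1 x + 1 = 32^3 + 1*32 + 1 mod 41 = 1
LHS = RHS

Yes, on the curve


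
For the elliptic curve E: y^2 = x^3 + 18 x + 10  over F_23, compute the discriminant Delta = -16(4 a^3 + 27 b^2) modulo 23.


4 a^3 + 27 b^2 = 4*18^3 + 27*10^2 = 23328 + 2700 = 26028
Delta = -16 * (26028) = -416448
Delta mod 23 = 13

Delta = 13 (mod 23)


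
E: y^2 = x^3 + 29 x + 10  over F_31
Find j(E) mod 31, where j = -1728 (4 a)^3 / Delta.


Delta = -16(4 a^3 + 27 b^2) mod 31 = 30
-1728 * (4 a)^3 = -1728 * (4*29)^3 mod 31 = 27
j = 27 * 30^(-1) mod 31 = 4

j = 4 (mod 31)


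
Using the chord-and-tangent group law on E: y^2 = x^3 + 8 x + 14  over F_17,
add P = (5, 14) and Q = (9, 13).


P != Q, so use the chord formula.
s = (y2 - y1) / (x2 - x1) = (16) / (4) mod 17 = 4
x3 = s^2 - x1 - x2 mod 17 = 4^2 - 5 - 9 = 2
y3 = s (x1 - x3) - y1 mod 17 = 4 * (5 - 2) - 14 = 15

P + Q = (2, 15)


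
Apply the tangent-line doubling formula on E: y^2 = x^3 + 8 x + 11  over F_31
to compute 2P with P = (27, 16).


Doubling: s = (3 x1^2 + a) / (2 y1)
s = (3*27^2 + 8) / (2*16) mod 31 = 25
x3 = s^2 - 2 x1 mod 31 = 25^2 - 2*27 = 13
y3 = s (x1 - x3) - y1 mod 31 = 25 * (27 - 13) - 16 = 24

2P = (13, 24)
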